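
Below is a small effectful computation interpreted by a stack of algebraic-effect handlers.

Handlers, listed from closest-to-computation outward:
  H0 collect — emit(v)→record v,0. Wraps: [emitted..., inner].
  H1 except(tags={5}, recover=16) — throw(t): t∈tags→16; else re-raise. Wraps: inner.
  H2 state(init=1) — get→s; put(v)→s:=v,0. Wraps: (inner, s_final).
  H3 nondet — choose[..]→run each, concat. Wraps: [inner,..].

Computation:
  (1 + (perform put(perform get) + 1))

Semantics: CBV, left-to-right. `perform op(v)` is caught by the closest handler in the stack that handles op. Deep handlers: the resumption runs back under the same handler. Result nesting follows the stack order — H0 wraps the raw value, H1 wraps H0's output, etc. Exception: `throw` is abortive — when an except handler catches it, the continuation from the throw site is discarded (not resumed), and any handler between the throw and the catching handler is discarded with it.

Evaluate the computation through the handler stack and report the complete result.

Answer: [([2], 1)]

Working:
get @ H2 ⇒ 1
put(1) @ H2 ⇒ s:=1
H0 returns [2]
H1 returns [2]
H2 returns ([2], 1)
H3 returns [([2], 1)]
= [([2], 1)]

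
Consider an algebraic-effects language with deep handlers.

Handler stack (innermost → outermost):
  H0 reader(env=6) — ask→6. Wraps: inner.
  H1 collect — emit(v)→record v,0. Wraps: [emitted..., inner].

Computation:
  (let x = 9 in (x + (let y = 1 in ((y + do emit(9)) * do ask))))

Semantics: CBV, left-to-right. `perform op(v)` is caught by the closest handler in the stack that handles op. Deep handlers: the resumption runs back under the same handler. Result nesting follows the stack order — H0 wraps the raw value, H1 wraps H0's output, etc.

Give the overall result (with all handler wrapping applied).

Answer: [9, 15]

Evaluation trace:
emit(9) @ H1 ⇒ out+=9
ask @ H0 ⇒ 6
H0 returns 15
H1 returns [9, 15]
= [9, 15]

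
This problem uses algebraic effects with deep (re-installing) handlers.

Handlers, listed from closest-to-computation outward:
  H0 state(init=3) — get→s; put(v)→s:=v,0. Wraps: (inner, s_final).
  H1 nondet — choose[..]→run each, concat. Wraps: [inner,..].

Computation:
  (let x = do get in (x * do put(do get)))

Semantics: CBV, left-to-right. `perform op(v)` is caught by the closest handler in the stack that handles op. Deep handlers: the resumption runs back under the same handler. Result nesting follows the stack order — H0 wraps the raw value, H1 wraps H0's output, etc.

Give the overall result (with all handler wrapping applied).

Working:
get @ H0 ⇒ 3
get @ H0 ⇒ 3
put(3) @ H0 ⇒ s:=3
H0 returns (0, 3)
H1 returns [(0, 3)]
= [(0, 3)]

Answer: [(0, 3)]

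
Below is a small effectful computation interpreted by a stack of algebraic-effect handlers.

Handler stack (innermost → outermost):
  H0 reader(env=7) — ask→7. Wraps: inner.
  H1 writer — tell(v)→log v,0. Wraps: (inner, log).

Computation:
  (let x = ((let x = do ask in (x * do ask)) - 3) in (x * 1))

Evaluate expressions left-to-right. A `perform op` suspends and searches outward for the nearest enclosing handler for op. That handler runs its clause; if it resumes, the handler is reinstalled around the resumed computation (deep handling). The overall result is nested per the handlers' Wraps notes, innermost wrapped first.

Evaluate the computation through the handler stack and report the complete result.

Evaluation trace:
ask @ H0 ⇒ 7
ask @ H0 ⇒ 7
H0 returns 46
H1 returns (46, ())
= (46, ())

Answer: (46, ())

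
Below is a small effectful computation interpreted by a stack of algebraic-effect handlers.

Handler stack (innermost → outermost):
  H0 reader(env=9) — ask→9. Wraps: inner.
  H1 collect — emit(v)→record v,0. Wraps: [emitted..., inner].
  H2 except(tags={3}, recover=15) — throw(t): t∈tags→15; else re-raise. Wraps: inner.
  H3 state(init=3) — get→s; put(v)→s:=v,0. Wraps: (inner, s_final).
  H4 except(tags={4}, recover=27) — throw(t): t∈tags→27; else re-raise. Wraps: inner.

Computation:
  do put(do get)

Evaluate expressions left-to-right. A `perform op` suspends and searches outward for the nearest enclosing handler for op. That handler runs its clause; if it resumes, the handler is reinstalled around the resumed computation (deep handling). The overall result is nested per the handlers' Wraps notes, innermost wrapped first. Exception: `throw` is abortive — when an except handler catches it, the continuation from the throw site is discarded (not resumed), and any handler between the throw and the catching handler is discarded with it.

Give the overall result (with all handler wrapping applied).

Answer: ([0], 3)

Evaluation trace:
get @ H3 ⇒ 3
put(3) @ H3 ⇒ s:=3
H0 returns 0
H1 returns [0]
H2 returns [0]
H3 returns ([0], 3)
H4 returns ([0], 3)
= ([0], 3)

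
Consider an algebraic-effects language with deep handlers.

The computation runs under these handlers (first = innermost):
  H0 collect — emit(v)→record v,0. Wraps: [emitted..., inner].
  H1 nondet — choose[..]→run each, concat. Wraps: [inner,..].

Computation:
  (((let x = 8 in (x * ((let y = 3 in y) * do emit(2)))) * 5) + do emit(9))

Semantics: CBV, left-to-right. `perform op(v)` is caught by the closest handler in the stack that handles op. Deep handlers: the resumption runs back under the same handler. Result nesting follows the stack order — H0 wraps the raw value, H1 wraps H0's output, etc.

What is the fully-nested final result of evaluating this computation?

Answer: [[2, 9, 0]]

Step-by-step:
emit(2) @ H0 ⇒ out+=2
emit(9) @ H0 ⇒ out+=9
H0 returns [2, 9, 0]
H1 returns [[2, 9, 0]]
= [[2, 9, 0]]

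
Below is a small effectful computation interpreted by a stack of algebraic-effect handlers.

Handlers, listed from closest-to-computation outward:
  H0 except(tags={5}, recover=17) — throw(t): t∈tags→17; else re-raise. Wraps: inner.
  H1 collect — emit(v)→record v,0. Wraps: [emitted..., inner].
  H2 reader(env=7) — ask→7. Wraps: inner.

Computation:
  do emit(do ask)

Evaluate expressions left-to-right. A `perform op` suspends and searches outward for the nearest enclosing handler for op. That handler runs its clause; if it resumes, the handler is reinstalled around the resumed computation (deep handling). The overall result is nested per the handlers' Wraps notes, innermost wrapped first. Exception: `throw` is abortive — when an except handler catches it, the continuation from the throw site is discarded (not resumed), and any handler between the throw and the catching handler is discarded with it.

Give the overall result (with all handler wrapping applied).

Working:
ask @ H2 ⇒ 7
emit(7) @ H1 ⇒ out+=7
H0 returns 0
H1 returns [7, 0]
H2 returns [7, 0]
= [7, 0]

Answer: [7, 0]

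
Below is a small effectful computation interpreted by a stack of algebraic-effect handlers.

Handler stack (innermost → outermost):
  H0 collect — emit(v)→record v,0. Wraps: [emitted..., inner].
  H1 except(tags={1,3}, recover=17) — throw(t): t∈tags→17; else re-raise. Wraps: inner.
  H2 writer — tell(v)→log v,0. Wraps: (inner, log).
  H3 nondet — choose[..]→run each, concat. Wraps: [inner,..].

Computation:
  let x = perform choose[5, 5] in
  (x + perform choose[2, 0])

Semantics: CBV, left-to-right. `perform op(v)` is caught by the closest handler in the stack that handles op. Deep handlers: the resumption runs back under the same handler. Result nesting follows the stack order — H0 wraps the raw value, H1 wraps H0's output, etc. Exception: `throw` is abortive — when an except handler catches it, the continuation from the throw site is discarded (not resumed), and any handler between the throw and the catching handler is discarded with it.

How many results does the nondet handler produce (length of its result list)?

Answer: 4

Working:
choose[5, 5] @ H3
  branch[0] choose=5:
    choose[2, 0] @ H3
      branch[0] choose=2:
        H0 returns [7]
        H1 returns [7]
        H2 returns ([7], ())
        H3 returns [([7], ())]
      branch[1] choose=0:
        H0 returns [5]
        H1 returns [5]
        H2 returns ([5], ())
        H3 returns [([5], ())]
  branch[1] choose=5:
    choose[2, 0] @ H3
      branch[0] choose=2:
        H0 returns [7]
        H1 returns [7]
        H2 returns ([7], ())
        H3 returns [([7], ())]
      branch[1] choose=0:
        H0 returns [5]
        H1 returns [5]
        H2 returns ([5], ())
        H3 returns [([5], ())]
= [([7], ()), ([5], ()), ([7], ()), ([5], ())]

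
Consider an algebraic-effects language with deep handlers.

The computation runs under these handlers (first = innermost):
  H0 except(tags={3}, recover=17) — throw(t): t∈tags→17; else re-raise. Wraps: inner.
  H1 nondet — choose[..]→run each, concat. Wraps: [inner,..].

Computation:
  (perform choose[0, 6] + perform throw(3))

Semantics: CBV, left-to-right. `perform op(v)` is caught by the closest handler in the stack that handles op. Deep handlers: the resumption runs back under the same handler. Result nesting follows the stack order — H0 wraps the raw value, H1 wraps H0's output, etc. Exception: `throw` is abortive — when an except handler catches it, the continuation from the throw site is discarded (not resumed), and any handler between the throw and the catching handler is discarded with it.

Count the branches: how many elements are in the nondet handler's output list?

Answer: 2

Working:
choose[0, 6] @ H1
  branch[0] choose=0:
    throw(3) @ H0 caught ⇒ 17
    H1 returns [17]
  branch[1] choose=6:
    throw(3) @ H0 caught ⇒ 17
    H1 returns [17]
= [17, 17]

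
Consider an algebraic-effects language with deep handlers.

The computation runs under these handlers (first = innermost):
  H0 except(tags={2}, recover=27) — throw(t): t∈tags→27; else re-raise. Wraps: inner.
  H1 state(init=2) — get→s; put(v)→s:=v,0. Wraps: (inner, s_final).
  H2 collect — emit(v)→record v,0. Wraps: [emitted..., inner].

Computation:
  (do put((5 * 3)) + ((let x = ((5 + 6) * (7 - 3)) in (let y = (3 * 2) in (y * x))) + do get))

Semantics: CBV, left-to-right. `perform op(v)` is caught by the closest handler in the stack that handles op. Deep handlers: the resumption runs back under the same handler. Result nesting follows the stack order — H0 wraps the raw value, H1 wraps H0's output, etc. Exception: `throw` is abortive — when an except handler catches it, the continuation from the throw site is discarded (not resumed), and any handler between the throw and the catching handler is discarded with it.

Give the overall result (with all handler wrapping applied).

Working:
put(15) @ H1 ⇒ s:=15
get @ H1 ⇒ 15
H0 returns 279
H1 returns (279, 15)
H2 returns [(279, 15)]
= [(279, 15)]

Answer: [(279, 15)]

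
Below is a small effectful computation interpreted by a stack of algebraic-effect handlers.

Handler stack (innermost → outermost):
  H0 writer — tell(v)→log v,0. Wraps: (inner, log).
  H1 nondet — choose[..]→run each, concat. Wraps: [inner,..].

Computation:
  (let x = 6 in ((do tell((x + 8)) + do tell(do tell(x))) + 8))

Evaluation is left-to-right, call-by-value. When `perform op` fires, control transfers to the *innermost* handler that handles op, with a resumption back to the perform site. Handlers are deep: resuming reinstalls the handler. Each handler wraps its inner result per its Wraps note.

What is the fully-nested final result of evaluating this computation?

Answer: [(8, (14, 6, 0))]

Evaluation trace:
tell(14) @ H0 ⇒ log+=14
tell(6) @ H0 ⇒ log+=6
tell(0) @ H0 ⇒ log+=0
H0 returns (8, (14, 6, 0))
H1 returns [(8, (14, 6, 0))]
= [(8, (14, 6, 0))]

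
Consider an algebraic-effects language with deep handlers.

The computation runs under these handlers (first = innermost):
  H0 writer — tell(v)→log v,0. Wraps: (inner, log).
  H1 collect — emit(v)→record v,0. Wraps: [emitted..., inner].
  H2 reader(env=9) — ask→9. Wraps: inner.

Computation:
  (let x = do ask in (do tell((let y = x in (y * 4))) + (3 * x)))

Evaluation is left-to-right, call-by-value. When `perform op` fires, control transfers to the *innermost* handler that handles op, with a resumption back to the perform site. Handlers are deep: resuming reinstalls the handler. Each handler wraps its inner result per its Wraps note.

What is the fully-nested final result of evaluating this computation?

Answer: [(27, (36))]

Evaluation trace:
ask @ H2 ⇒ 9
tell(36) @ H0 ⇒ log+=36
H0 returns (27, (36))
H1 returns [(27, (36))]
H2 returns [(27, (36))]
= [(27, (36))]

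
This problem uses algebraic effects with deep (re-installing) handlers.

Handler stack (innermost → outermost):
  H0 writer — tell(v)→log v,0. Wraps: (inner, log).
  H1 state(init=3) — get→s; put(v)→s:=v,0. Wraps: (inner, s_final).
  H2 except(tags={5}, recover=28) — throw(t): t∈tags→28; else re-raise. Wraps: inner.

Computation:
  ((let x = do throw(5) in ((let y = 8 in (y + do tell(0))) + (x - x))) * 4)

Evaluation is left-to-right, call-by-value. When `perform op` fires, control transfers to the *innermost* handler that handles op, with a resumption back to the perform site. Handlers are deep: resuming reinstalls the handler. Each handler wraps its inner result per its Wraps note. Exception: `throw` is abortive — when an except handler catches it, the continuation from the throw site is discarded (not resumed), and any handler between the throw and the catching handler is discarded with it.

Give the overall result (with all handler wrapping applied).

Answer: 28

Step-by-step:
throw(5) @ H2 caught ⇒ 28
= 28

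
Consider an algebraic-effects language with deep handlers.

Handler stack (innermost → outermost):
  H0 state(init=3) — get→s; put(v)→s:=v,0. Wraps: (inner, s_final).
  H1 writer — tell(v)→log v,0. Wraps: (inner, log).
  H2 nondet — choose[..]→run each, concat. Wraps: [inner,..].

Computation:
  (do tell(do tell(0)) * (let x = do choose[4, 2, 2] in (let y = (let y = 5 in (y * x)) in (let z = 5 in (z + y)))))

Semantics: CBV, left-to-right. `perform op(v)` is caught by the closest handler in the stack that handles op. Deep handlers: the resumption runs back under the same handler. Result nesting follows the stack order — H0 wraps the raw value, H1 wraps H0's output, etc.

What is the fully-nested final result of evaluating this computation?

Working:
tell(0) @ H1 ⇒ log+=0
tell(0) @ H1 ⇒ log+=0
choose[4, 2, 2] @ H2
  branch[0] choose=4:
    H0 returns (0, 3)
    H1 returns ((0, 3), (0, 0))
    H2 returns [((0, 3), (0, 0))]
  branch[1] choose=2:
    H0 returns (0, 3)
    H1 returns ((0, 3), (0, 0))
    H2 returns [((0, 3), (0, 0))]
  branch[2] choose=2:
    H0 returns (0, 3)
    H1 returns ((0, 3), (0, 0))
    H2 returns [((0, 3), (0, 0))]
= [((0, 3), (0, 0)), ((0, 3), (0, 0)), ((0, 3), (0, 0))]

Answer: [((0, 3), (0, 0)), ((0, 3), (0, 0)), ((0, 3), (0, 0))]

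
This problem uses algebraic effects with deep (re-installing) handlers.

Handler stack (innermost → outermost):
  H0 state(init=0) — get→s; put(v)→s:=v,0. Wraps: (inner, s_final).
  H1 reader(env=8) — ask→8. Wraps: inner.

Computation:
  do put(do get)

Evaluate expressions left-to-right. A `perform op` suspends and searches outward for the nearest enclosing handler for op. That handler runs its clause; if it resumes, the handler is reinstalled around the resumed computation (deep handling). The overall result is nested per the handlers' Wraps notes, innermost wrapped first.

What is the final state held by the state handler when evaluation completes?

Answer: 0

Evaluation trace:
get @ H0 ⇒ 0
put(0) @ H0 ⇒ s:=0
H0 returns (0, 0)
H1 returns (0, 0)
= (0, 0)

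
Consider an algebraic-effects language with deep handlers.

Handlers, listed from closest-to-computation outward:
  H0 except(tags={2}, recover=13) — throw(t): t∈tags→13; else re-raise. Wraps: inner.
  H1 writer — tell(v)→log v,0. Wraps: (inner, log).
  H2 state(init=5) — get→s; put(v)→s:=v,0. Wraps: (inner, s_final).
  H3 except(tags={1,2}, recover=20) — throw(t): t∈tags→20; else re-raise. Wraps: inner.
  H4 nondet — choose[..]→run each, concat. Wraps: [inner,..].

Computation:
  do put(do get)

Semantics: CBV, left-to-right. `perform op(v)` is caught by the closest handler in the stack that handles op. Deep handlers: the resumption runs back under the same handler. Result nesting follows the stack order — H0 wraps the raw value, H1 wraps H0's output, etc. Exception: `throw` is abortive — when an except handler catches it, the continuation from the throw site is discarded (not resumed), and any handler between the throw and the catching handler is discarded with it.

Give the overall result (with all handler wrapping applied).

Answer: [((0, ()), 5)]

Step-by-step:
get @ H2 ⇒ 5
put(5) @ H2 ⇒ s:=5
H0 returns 0
H1 returns (0, ())
H2 returns ((0, ()), 5)
H3 returns ((0, ()), 5)
H4 returns [((0, ()), 5)]
= [((0, ()), 5)]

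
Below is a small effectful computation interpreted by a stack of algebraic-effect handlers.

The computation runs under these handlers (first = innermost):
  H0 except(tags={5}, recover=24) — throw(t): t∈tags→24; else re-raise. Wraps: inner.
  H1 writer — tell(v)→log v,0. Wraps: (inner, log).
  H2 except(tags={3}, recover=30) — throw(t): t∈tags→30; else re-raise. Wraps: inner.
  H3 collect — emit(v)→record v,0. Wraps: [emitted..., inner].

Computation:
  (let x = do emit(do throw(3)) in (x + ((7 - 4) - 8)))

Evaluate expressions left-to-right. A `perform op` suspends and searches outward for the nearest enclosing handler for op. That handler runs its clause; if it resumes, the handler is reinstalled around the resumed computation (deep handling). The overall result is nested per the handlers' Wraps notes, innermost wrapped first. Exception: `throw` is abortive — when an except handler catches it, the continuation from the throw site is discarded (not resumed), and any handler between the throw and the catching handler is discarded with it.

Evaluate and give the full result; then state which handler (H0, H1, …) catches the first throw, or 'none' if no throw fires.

Answer: [30] ; first throw caught by: H2

Working:
throw(3) @ H0 re-raised
throw(3) @ H2 caught ⇒ 30
H3 returns [30]
= [30]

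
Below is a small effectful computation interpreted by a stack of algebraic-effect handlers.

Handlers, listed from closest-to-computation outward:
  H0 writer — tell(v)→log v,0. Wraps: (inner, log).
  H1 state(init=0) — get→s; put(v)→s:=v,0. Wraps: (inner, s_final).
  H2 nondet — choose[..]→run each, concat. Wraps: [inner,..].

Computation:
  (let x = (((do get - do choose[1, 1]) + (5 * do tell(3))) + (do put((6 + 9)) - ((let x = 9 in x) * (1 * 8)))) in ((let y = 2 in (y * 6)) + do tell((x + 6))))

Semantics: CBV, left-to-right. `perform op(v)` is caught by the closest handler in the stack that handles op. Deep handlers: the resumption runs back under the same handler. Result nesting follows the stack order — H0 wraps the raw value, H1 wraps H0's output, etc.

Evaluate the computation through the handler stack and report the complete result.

Evaluation trace:
get @ H1 ⇒ 0
choose[1, 1] @ H2
  branch[0] choose=1:
    tell(3) @ H0 ⇒ log+=3
    put(15) @ H1 ⇒ s:=15
    tell(-67) @ H0 ⇒ log+=-67
    H0 returns (12, (3, -67))
    H1 returns ((12, (3, -67)), 15)
    H2 returns [((12, (3, -67)), 15)]
  branch[1] choose=1:
    tell(3) @ H0 ⇒ log+=3
    put(15) @ H1 ⇒ s:=15
    tell(-67) @ H0 ⇒ log+=-67
    H0 returns (12, (3, -67))
    H1 returns ((12, (3, -67)), 15)
    H2 returns [((12, (3, -67)), 15)]
= [((12, (3, -67)), 15), ((12, (3, -67)), 15)]

Answer: [((12, (3, -67)), 15), ((12, (3, -67)), 15)]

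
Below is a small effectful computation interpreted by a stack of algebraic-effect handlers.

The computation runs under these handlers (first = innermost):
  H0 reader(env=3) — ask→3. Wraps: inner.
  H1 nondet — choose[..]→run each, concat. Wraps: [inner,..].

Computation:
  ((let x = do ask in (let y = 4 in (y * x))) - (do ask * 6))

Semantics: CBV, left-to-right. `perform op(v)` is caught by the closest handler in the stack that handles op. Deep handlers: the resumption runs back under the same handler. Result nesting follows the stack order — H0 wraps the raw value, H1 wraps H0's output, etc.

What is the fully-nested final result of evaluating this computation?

Step-by-step:
ask @ H0 ⇒ 3
ask @ H0 ⇒ 3
H0 returns -6
H1 returns [-6]
= [-6]

Answer: [-6]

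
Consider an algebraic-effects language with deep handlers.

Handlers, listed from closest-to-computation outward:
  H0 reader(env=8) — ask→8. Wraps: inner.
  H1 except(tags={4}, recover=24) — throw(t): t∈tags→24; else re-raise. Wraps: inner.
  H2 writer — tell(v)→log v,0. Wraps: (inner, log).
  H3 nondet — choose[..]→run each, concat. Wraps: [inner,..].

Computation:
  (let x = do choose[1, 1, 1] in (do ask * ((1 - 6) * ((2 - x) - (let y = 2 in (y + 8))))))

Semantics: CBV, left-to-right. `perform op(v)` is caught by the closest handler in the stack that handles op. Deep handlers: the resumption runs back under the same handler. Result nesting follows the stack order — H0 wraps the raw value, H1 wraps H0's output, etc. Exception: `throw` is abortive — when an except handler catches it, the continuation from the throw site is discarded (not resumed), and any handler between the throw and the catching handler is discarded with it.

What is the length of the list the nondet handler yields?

Answer: 3

Working:
choose[1, 1, 1] @ H3
  branch[0] choose=1:
    ask @ H0 ⇒ 8
    H0 returns 360
    H1 returns 360
    H2 returns (360, ())
    H3 returns [(360, ())]
  branch[1] choose=1:
    ask @ H0 ⇒ 8
    H0 returns 360
    H1 returns 360
    H2 returns (360, ())
    H3 returns [(360, ())]
  branch[2] choose=1:
    ask @ H0 ⇒ 8
    H0 returns 360
    H1 returns 360
    H2 returns (360, ())
    H3 returns [(360, ())]
= [(360, ()), (360, ()), (360, ())]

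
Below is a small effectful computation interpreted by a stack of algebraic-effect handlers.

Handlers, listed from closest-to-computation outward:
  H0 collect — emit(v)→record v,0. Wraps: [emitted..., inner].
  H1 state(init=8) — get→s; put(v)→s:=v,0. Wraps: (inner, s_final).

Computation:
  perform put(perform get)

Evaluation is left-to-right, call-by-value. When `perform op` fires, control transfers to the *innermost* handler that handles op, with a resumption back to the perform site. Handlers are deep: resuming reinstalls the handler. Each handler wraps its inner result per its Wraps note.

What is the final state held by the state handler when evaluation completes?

Working:
get @ H1 ⇒ 8
put(8) @ H1 ⇒ s:=8
H0 returns [0]
H1 returns ([0], 8)
= ([0], 8)

Answer: 8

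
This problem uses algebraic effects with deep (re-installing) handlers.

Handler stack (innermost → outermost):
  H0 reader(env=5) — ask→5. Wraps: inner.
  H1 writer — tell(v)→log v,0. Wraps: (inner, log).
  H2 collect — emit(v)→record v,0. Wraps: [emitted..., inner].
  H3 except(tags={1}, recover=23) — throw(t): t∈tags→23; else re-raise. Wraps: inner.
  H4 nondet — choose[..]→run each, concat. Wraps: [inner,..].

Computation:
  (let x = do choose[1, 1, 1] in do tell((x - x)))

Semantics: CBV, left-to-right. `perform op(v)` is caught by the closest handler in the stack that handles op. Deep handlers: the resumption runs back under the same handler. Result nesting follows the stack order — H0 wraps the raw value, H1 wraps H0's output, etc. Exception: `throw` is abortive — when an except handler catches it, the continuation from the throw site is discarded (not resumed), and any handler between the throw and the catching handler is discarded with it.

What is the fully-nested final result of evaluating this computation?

Answer: [[(0, (0))], [(0, (0))], [(0, (0))]]

Step-by-step:
choose[1, 1, 1] @ H4
  branch[0] choose=1:
    tell(0) @ H1 ⇒ log+=0
    H0 returns 0
    H1 returns (0, (0))
    H2 returns [(0, (0))]
    H3 returns [(0, (0))]
    H4 returns [[(0, (0))]]
  branch[1] choose=1:
    tell(0) @ H1 ⇒ log+=0
    H0 returns 0
    H1 returns (0, (0))
    H2 returns [(0, (0))]
    H3 returns [(0, (0))]
    H4 returns [[(0, (0))]]
  branch[2] choose=1:
    tell(0) @ H1 ⇒ log+=0
    H0 returns 0
    H1 returns (0, (0))
    H2 returns [(0, (0))]
    H3 returns [(0, (0))]
    H4 returns [[(0, (0))]]
= [[(0, (0))], [(0, (0))], [(0, (0))]]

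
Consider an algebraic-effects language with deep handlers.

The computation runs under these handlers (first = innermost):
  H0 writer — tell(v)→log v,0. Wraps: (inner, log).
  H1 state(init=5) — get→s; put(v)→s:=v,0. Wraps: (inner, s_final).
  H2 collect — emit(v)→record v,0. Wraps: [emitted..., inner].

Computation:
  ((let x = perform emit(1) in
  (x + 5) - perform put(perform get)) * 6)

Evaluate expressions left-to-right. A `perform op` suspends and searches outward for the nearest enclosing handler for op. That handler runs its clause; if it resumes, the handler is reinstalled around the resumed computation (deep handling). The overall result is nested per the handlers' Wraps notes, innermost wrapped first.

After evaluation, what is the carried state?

Answer: 5

Step-by-step:
emit(1) @ H2 ⇒ out+=1
get @ H1 ⇒ 5
put(5) @ H1 ⇒ s:=5
H0 returns (30, ())
H1 returns ((30, ()), 5)
H2 returns [1, ((30, ()), 5)]
= [1, ((30, ()), 5)]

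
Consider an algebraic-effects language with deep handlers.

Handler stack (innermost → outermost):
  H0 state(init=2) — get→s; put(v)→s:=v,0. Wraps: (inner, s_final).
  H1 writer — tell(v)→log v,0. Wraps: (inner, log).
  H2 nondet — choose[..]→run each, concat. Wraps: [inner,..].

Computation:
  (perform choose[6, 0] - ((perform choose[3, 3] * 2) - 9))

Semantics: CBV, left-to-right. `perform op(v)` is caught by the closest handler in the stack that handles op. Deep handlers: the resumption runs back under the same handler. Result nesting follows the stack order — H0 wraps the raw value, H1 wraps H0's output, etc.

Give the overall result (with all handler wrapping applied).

Answer: [((9, 2), ()), ((9, 2), ()), ((3, 2), ()), ((3, 2), ())]

Step-by-step:
choose[6, 0] @ H2
  branch[0] choose=6:
    choose[3, 3] @ H2
      branch[0] choose=3:
        H0 returns (9, 2)
        H1 returns ((9, 2), ())
        H2 returns [((9, 2), ())]
      branch[1] choose=3:
        H0 returns (9, 2)
        H1 returns ((9, 2), ())
        H2 returns [((9, 2), ())]
  branch[1] choose=0:
    choose[3, 3] @ H2
      branch[0] choose=3:
        H0 returns (3, 2)
        H1 returns ((3, 2), ())
        H2 returns [((3, 2), ())]
      branch[1] choose=3:
        H0 returns (3, 2)
        H1 returns ((3, 2), ())
        H2 returns [((3, 2), ())]
= [((9, 2), ()), ((9, 2), ()), ((3, 2), ()), ((3, 2), ())]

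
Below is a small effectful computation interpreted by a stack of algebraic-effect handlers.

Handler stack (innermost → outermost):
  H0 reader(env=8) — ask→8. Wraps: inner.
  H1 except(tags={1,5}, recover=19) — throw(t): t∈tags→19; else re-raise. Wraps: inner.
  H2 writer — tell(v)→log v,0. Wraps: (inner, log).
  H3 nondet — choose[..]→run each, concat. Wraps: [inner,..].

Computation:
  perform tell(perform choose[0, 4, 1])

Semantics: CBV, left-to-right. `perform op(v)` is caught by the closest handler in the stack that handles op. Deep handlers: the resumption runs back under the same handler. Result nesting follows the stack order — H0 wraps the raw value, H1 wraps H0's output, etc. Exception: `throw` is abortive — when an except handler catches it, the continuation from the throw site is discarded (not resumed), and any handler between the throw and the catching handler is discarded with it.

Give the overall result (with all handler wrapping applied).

Answer: [(0, (0)), (0, (4)), (0, (1))]

Working:
choose[0, 4, 1] @ H3
  branch[0] choose=0:
    tell(0) @ H2 ⇒ log+=0
    H0 returns 0
    H1 returns 0
    H2 returns (0, (0))
    H3 returns [(0, (0))]
  branch[1] choose=4:
    tell(4) @ H2 ⇒ log+=4
    H0 returns 0
    H1 returns 0
    H2 returns (0, (4))
    H3 returns [(0, (4))]
  branch[2] choose=1:
    tell(1) @ H2 ⇒ log+=1
    H0 returns 0
    H1 returns 0
    H2 returns (0, (1))
    H3 returns [(0, (1))]
= [(0, (0)), (0, (4)), (0, (1))]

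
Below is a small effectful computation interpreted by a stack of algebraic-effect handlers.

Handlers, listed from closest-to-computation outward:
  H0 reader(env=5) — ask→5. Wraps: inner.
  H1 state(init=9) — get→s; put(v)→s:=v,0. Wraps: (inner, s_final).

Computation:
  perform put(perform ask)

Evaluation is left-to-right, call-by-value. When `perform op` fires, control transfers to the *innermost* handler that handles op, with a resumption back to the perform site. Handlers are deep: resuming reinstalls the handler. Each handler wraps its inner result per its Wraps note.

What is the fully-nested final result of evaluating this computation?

Working:
ask @ H0 ⇒ 5
put(5) @ H1 ⇒ s:=5
H0 returns 0
H1 returns (0, 5)
= (0, 5)

Answer: (0, 5)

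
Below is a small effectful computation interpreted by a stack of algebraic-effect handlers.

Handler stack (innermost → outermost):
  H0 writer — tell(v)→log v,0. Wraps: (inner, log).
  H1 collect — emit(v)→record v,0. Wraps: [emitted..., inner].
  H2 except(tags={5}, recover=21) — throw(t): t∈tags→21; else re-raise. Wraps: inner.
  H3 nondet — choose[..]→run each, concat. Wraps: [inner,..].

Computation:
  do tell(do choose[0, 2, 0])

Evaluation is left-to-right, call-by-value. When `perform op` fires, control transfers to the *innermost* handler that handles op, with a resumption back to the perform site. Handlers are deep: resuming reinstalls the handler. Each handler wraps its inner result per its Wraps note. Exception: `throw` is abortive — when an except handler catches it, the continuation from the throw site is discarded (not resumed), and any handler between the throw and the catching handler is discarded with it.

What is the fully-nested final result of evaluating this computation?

Answer: [[(0, (0))], [(0, (2))], [(0, (0))]]

Working:
choose[0, 2, 0] @ H3
  branch[0] choose=0:
    tell(0) @ H0 ⇒ log+=0
    H0 returns (0, (0))
    H1 returns [(0, (0))]
    H2 returns [(0, (0))]
    H3 returns [[(0, (0))]]
  branch[1] choose=2:
    tell(2) @ H0 ⇒ log+=2
    H0 returns (0, (2))
    H1 returns [(0, (2))]
    H2 returns [(0, (2))]
    H3 returns [[(0, (2))]]
  branch[2] choose=0:
    tell(0) @ H0 ⇒ log+=0
    H0 returns (0, (0))
    H1 returns [(0, (0))]
    H2 returns [(0, (0))]
    H3 returns [[(0, (0))]]
= [[(0, (0))], [(0, (2))], [(0, (0))]]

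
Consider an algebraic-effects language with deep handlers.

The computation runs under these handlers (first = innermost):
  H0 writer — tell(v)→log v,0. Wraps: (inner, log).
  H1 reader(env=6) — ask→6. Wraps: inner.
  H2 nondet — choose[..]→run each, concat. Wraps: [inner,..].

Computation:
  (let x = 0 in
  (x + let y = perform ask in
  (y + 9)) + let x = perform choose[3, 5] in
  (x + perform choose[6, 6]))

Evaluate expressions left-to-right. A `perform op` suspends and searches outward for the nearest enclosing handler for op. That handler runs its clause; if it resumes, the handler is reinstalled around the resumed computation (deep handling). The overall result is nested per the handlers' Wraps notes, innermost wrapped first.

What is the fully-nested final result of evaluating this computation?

Evaluation trace:
ask @ H1 ⇒ 6
choose[3, 5] @ H2
  branch[0] choose=3:
    choose[6, 6] @ H2
      branch[0] choose=6:
        H0 returns (24, ())
        H1 returns (24, ())
        H2 returns [(24, ())]
      branch[1] choose=6:
        H0 returns (24, ())
        H1 returns (24, ())
        H2 returns [(24, ())]
  branch[1] choose=5:
    choose[6, 6] @ H2
      branch[0] choose=6:
        H0 returns (26, ())
        H1 returns (26, ())
        H2 returns [(26, ())]
      branch[1] choose=6:
        H0 returns (26, ())
        H1 returns (26, ())
        H2 returns [(26, ())]
= [(24, ()), (24, ()), (26, ()), (26, ())]

Answer: [(24, ()), (24, ()), (26, ()), (26, ())]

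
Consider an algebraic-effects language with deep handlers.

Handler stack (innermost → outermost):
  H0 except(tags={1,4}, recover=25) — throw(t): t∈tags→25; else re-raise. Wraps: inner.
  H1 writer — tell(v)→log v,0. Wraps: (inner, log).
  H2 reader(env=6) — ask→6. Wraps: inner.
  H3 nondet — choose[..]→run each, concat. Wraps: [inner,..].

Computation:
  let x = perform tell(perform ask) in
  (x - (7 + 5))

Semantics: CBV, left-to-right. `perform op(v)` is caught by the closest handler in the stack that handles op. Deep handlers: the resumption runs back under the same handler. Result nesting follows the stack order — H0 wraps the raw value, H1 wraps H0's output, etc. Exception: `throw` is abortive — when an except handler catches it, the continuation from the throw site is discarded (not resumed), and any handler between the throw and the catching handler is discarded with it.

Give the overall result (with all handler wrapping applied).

Step-by-step:
ask @ H2 ⇒ 6
tell(6) @ H1 ⇒ log+=6
H0 returns -12
H1 returns (-12, (6))
H2 returns (-12, (6))
H3 returns [(-12, (6))]
= [(-12, (6))]

Answer: [(-12, (6))]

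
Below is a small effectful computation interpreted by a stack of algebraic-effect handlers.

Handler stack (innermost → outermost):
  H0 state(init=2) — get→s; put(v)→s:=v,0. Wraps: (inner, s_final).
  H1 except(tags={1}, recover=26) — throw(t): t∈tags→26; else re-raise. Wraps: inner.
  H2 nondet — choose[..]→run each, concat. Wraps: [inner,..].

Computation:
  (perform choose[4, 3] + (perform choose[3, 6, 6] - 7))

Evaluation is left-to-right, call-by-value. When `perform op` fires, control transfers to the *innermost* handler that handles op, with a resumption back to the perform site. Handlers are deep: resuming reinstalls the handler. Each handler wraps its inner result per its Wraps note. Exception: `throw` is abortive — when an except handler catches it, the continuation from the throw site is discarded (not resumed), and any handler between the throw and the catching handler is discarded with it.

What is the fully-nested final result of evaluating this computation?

Working:
choose[4, 3] @ H2
  branch[0] choose=4:
    choose[3, 6, 6] @ H2
      branch[0] choose=3:
        H0 returns (0, 2)
        H1 returns (0, 2)
        H2 returns [(0, 2)]
      branch[1] choose=6:
        H0 returns (3, 2)
        H1 returns (3, 2)
        H2 returns [(3, 2)]
      branch[2] choose=6:
        H0 returns (3, 2)
        H1 returns (3, 2)
        H2 returns [(3, 2)]
  branch[1] choose=3:
    choose[3, 6, 6] @ H2
      branch[0] choose=3:
        H0 returns (-1, 2)
        H1 returns (-1, 2)
        H2 returns [(-1, 2)]
      branch[1] choose=6:
        H0 returns (2, 2)
        H1 returns (2, 2)
        H2 returns [(2, 2)]
      branch[2] choose=6:
        H0 returns (2, 2)
        H1 returns (2, 2)
        H2 returns [(2, 2)]
= [(0, 2), (3, 2), (3, 2), (-1, 2), (2, 2), (2, 2)]

Answer: [(0, 2), (3, 2), (3, 2), (-1, 2), (2, 2), (2, 2)]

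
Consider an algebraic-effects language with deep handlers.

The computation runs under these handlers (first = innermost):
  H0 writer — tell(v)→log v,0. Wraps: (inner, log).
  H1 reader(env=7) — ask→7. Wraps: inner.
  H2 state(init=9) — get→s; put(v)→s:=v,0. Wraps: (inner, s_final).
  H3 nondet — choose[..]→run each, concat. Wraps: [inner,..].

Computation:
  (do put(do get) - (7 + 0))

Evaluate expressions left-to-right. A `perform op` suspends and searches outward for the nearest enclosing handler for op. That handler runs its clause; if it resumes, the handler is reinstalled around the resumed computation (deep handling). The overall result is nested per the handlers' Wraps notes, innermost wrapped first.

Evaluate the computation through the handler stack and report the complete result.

Evaluation trace:
get @ H2 ⇒ 9
put(9) @ H2 ⇒ s:=9
H0 returns (-7, ())
H1 returns (-7, ())
H2 returns ((-7, ()), 9)
H3 returns [((-7, ()), 9)]
= [((-7, ()), 9)]

Answer: [((-7, ()), 9)]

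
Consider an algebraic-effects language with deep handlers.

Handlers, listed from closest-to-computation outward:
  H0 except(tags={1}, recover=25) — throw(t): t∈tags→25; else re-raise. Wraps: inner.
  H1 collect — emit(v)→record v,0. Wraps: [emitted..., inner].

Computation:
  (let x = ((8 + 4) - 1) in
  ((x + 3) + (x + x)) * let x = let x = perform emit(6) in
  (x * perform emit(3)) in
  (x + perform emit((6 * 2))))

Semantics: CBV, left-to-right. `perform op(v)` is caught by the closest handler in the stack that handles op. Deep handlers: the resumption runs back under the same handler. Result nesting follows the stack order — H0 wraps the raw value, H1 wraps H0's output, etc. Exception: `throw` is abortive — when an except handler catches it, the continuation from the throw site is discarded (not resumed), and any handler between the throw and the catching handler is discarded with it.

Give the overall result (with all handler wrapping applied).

Working:
emit(6) @ H1 ⇒ out+=6
emit(3) @ H1 ⇒ out+=3
emit(12) @ H1 ⇒ out+=12
H0 returns 0
H1 returns [6, 3, 12, 0]
= [6, 3, 12, 0]

Answer: [6, 3, 12, 0]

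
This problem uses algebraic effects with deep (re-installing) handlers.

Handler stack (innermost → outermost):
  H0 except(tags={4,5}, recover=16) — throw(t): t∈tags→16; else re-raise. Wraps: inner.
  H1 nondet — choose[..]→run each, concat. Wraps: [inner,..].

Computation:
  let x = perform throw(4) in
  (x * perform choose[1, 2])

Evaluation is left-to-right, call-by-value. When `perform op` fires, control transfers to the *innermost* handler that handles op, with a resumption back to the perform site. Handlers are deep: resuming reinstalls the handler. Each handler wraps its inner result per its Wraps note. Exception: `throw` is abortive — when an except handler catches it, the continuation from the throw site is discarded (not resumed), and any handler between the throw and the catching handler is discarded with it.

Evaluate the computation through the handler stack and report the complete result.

Answer: [16]

Step-by-step:
throw(4) @ H0 caught ⇒ 16
H1 returns [16]
= [16]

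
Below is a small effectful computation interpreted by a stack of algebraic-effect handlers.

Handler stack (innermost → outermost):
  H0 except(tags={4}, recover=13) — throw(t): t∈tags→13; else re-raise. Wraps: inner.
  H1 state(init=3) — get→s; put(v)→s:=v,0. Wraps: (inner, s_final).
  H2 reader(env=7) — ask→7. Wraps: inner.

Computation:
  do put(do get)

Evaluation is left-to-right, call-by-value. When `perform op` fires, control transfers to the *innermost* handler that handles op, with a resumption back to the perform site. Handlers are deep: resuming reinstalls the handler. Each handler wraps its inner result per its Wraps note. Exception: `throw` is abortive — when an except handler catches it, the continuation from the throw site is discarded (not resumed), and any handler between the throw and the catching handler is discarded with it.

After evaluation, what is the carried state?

Answer: 3

Step-by-step:
get @ H1 ⇒ 3
put(3) @ H1 ⇒ s:=3
H0 returns 0
H1 returns (0, 3)
H2 returns (0, 3)
= (0, 3)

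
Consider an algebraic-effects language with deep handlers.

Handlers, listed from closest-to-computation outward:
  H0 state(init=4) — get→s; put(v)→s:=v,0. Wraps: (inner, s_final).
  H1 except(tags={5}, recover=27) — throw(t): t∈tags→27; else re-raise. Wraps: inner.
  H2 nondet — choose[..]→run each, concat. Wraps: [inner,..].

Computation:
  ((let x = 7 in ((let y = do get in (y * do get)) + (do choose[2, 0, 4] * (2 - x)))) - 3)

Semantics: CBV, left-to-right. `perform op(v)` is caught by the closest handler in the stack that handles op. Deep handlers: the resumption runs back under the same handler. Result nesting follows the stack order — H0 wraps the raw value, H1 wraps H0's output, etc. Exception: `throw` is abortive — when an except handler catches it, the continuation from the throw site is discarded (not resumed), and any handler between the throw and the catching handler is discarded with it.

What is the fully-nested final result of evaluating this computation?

Answer: [(3, 4), (13, 4), (-7, 4)]

Evaluation trace:
get @ H0 ⇒ 4
get @ H0 ⇒ 4
choose[2, 0, 4] @ H2
  branch[0] choose=2:
    H0 returns (3, 4)
    H1 returns (3, 4)
    H2 returns [(3, 4)]
  branch[1] choose=0:
    H0 returns (13, 4)
    H1 returns (13, 4)
    H2 returns [(13, 4)]
  branch[2] choose=4:
    H0 returns (-7, 4)
    H1 returns (-7, 4)
    H2 returns [(-7, 4)]
= [(3, 4), (13, 4), (-7, 4)]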